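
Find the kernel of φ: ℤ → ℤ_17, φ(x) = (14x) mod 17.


Kernel = preimage of identity
ker(φ) = {x ∈ ℤ : 14x ≡ 0 (mod 17)}. gcd(14,17) = 1, so 14x ≡ 0 (mod 17) ⟺ x ≡ 0 (mod 17/1 = 17). Hence ker(φ) = 17ℤ

ker(φ) = 17ℤ


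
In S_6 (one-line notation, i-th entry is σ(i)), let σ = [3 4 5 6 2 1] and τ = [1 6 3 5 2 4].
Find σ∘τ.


σ∘τ: apply τ first, then σ
1 →τ 1 →σ 3
2 →τ 6 →σ 1
3 →τ 3 →σ 5
4 →τ 5 →σ 2
5 →τ 2 →σ 4
6 →τ 4 →σ 6

σ∘τ = [3 1 5 2 4 6]


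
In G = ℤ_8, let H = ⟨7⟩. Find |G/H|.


|⟨7⟩| = n / gcd(7, 8) = 8 / 1 = 8
H is normal (ℤ_8 is abelian).
|G/H| = |G| / |H| = 8 / 8 = 1

|G/H| = 1


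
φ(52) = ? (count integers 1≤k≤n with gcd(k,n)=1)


Factor n: 52 = 2^2 × 13
φ(n) = n · ∏(1 - 1/p) over distinct primes p | n
φ(52) = 52 · (1 - 1/2) · (1 - 1/13) = 24

φ(52) = 24


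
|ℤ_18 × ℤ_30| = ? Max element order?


|ℤ_18 × ℤ_30| = 18 × 30 = 540
Max element order = lcm(18,30) = 90
Cyclic? No (gcd=6)

|ℤ_18×ℤ_30| = 540, max element order = 90


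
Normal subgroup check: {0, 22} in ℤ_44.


H = {0, 22} in ℤ_44
ℤ_44 is abelian; every subgroup of an abelian group is normal

Yes, normal subgroup


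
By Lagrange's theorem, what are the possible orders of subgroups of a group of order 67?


Lagrange's theorem: |H| divides |G|
|G| = 67
Divisors of 67: 1, 67

Possible subgroup orders: {1, 67}


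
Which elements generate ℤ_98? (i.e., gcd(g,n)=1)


g generates ℤ_n iff gcd(g,n) = 1
Prime factors of 98: 2, 7
Generators are g ∈ {1,...,97} not divisible by any of these primes.
Generators: {1, 3, 5, 9, 11, 13, 15, 17, 19, 23, 25, 27, 29, 31, 33, 37, 39, 41, 43, 45, 47, 51, 53, 55, 57, 59, 61, 65, 67, 69, 71, 73, 75, 79, 81, 83, 85, 87, 89, 93, 95, 97}
Number of generators = φ(98) = 42

Generators of ℤ_98 = {1, 3, 5, 9, 11, 13, 15, 17, 19, 23, 25, 27, 29, 31, 33, 37, 39, 41, 43, 45, 47, 51, 53, 55, 57, 59, 61, 65, 67, 69, 71, 73, 75, 79, 81, 83, 85, 87, 89, 93, 95, 97}


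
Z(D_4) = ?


Z(G) = {g ∈ G | gx = xg for all x ∈ G}
For even n, Z(D_n) = {e, r^(n/2)}: the 180° rotation r^2 commutes with every reflection and rotation

Z(D_4) = {e, r^2}


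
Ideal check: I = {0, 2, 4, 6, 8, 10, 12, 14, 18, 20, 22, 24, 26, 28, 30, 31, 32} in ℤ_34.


Check ideal conditions for I = {0, 2, 4, 6, 8, 10, 12, 14, 18, 20, 22, 24, 26, 28, 30, 31, 32} in ℤ_34:
(1) I is an additive subgroup? No
(2) For r ∈ ℤ_34 and a ∈ I: r·a ∈ I? No  [counterexample: r=2, a=8, r·a mod 34 = 16 ∉ I]

No, I is not an ideal of ℤ_34


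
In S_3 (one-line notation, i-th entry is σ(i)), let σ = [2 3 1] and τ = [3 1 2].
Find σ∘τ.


σ∘τ: apply τ first, then σ
1 →τ 3 →σ 1
2 →τ 1 →σ 2
3 →τ 2 →σ 3

σ∘τ = [1 2 3]


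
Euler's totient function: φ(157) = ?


Factor n: 157 = 157
φ(n) = n · ∏(1 - 1/p) over distinct primes p | n
φ(157) = 157 · (1 - 1/157) = 156

φ(157) = 156


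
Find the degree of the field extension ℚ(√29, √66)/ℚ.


[ℚ(√29,√66):ℚ] = [ℚ(√29,√66):ℚ(√29)]·[ℚ(√29):ℚ] = 2·2 = 4

[ℚ(√29, √66)/ℚ] = 4


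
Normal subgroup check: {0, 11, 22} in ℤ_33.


H = {0, 11, 22} in ℤ_33
ℤ_33 is abelian; every subgroup of an abelian group is normal

Yes, normal subgroup


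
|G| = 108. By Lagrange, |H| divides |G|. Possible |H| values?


Lagrange's theorem: |H| divides |G|
|G| = 108
Divisors of 108: 1, 2, 3, 4, 6, 9, 12, 18, 27, 36, 54, 108

Possible subgroup orders: {1, 2, 3, 4, 6, 9, 12, 18, 27, 36, 54, 108}


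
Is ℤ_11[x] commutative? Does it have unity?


ℤ_11 is a field (n prime), so ℤ_11[x] is a commutative integral domain with unity
Commutative: Yes
Integral domain: Yes
Has unity: Yes

ℤ_11[x]: Commutative=Yes, Unity=Yes


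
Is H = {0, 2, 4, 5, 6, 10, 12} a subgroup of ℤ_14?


Subgroup test for H = {0, 2, 4, 5, 6, 10, 12} in (ℤ_14, +):
(1) 0 ∈ H? Yes
(2) Closure: for all a,b ∈ H, (a+b) mod 14 ∈ H? No  [counterexample: 2 + 5 = 7 ∉ H]
(3) Inverses: for all a ∈ H, -a mod 14 ∈ H? No

No, H is not a subgroup of ℤ_14


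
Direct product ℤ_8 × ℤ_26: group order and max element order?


|ℤ_8 × ℤ_26| = 8 × 26 = 208
Max element order = lcm(8,26) = 104
Cyclic? No (gcd=2)

|ℤ_8×ℤ_26| = 208, max element order = 104


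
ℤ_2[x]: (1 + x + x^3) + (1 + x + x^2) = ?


Add coefficients mod 2:
x^0: 1 + 1 = 0 (mod 2)
x^1: 1 + 1 = 0 (mod 2)
x^2: 0 + 1 = 1 (mod 2)
x^3: 1 + 0 = 1 (mod 2)
Result: x^2 + x^3

f + g = x^2 + x^3


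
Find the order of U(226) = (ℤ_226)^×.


U(n) is the group of units mod n; |U(n)| = φ(n)
|U(226)| = φ(226) = 112

|U(226) = (ℤ_226)^×| = 112


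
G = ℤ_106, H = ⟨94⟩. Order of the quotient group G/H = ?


|⟨94⟩| = n / gcd(94, 106) = 106 / 2 = 53
H is normal (ℤ_106 is abelian).
|G/H| = |G| / |H| = 106 / 53 = 2

|G/H| = 2


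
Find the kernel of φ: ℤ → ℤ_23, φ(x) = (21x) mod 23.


Kernel = preimage of identity
ker(φ) = {x ∈ ℤ : 21x ≡ 0 (mod 23)}. gcd(21,23) = 1, so 21x ≡ 0 (mod 23) ⟺ x ≡ 0 (mod 23/1 = 23). Hence ker(φ) = 23ℤ

ker(φ) = 23ℤ


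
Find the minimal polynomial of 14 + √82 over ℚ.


Let α = 14 + √82. Then α - 14 = √82, so (α - 14)² = 82, giving α² - 28α + 114 = 0. Degree 2 and α ∉ ℚ, so this is the minimal polynomial.

Minimal polynomial: x² - 28x + 114


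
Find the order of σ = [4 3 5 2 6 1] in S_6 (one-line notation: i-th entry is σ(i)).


Cycle decomposition: (1 4 2 3 5 6)
Cycle lengths: 6
Order = lcm(6) = 6

ord(σ) = 6


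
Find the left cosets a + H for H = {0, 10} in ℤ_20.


H = {0, 10}, |H| = 2
Number of cosets = |G|/|H| = 20/2 = 10
0 + H = {0, 10}
1 + H = {1, 11}
2 + H = {2, 12}
3 + H = {3, 13}
4 + H = {4, 14}
5 + H = {5, 15}
6 + H = {6, 16}
7 + H = {7, 17}
8 + H = {8, 18}
9 + H = {9, 19}

Cosets: 0+H={0,10}; 1+H={1,11}; 2+H={2,12}; 3+H={3,13}; 4+H={4,14}; 5+H={5,15}; 6+H={6,16}; 7+H={7,17}; 8+H={8,18}; 9+H={9,19}


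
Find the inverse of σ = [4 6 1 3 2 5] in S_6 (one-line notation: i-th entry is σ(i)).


To find σ⁻¹, swap domain and range:
σ(1) = 4 → σ⁻¹(4) = 1
σ(2) = 6 → σ⁻¹(6) = 2
σ(3) = 1 → σ⁻¹(1) = 3
σ(4) = 3 → σ⁻¹(3) = 4
σ(5) = 2 → σ⁻¹(2) = 5
σ(6) = 5 → σ⁻¹(5) = 6

σ⁻¹ = [3 5 4 1 6 2]


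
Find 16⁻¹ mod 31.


Use the extended Euclidean algorithm to write 1 = 16·s + 31·t; then s mod 31 is the inverse.
Euclidean algorithm:
  16 = 0·31 + 16
  31 = 1·16 + 15
  16 = 1·15 + 1
  15 = 15·1 + 0
gcd(16,31) = 1
Back-substitution gives: 16·(2) + 31·(-1) = 1
So 16⁻¹ ≡ 2 ≡ 2 (mod 31)
Check: 16 × 2 = 32 ≡ 1 (mod 31) ✓

16⁻¹ ≡ 2 (mod 31)


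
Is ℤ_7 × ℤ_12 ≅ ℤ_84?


Comparing ℤ_7 × ℤ_12 and ℤ_84:
gcd(7,12) = 1, so ℤ_7 × ℤ_12 ≅ ℤ_84 (CRT)

Yes, ℤ_7 × ℤ_12 ≅ ℤ_84


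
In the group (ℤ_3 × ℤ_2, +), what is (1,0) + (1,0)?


Operation: componentwise addition mod (3, 2)
(1,0) + (1,0) = ((a₁+b₁) mod 3, (a₂+b₂) mod 2) with a = (1,0), b = (1,0)

(1,0) + (1,0) = (2,0)


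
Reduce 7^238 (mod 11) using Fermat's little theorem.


Fermat's little theorem: if p is prime and gcd(a,p)=1, then a^(p-1) ≡ 1 (mod p)
p = 11 is prime, gcd(7,11) = 1
Reduce exponent: 238 mod 10 = 8
So 7^238 ≡ 7^8 (mod 11)
7^8 mod 11 = 9

7^238 ≡ 9 (mod 11)


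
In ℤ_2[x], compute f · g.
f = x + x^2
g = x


Expand and collect like terms; reduce coefficients mod 2:
x^0: 0·0 = 0 ≡ 0 (mod 2)
x^1: 0·1 + 1·0 = 0 ≡ 0 (mod 2)
x^2: 1·1 + 1·0 = 1 ≡ 1 (mod 2)
x^3: 1·1 = 1 ≡ 1 (mod 2)
Result: x^2 + x^3

f · g = x^2 + x^3


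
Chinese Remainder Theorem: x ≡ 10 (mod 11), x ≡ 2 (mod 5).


m₁ = 11, m₂ = 5, gcd = 1, so CRT applies. M = m₁·m₂ = 55
Let M₁ = M/m₁ = 5, M₂ = M/m₂ = 11
Find y₁ ≡ M₁⁻¹ (mod m₁): 5⁻¹ ≡ 9 (mod 11)
Find y₂ ≡ M₂⁻¹ (mod m₂): 11⁻¹ ≡ 1 (mod 5)
x = a₁·M₁·y₁ + a₂·M₂·y₂ = 10·5·9 + 2·11·1 = 472
Reduce mod 55: x ≡ 32
Check: 32 mod 11 = 10 ✓, 32 mod 5 = 2 ✓

x ≡ 32 (mod 55)


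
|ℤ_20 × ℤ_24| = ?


|A × B| = |A| · |B|
|ℤ_20 × ℤ_24| = 20 × 24 = 480

|ℤ_20 × ℤ_24| = 480


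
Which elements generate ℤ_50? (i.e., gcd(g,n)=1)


g generates ℤ_n iff gcd(g,n) = 1
Prime factors of 50: 2, 5
Generators are g ∈ {1,...,49} not divisible by any of these primes.
Generators: {1, 3, 7, 9, 11, 13, 17, 19, 21, 23, 27, 29, 31, 33, 37, 39, 41, 43, 47, 49}
Number of generators = φ(50) = 20

Generators of ℤ_50 = {1, 3, 7, 9, 11, 13, 17, 19, 21, 23, 27, 29, 31, 33, 37, 39, 41, 43, 47, 49}


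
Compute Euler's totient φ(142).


Factor n: 142 = 2 × 71
φ(n) = n · ∏(1 - 1/p) over distinct primes p | n
φ(142) = 142 · (1 - 1/2) · (1 - 1/71) = 70

φ(142) = 70


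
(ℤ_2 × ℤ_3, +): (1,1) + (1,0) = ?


Operation: componentwise addition mod (2, 3)
(1,1) + (1,0) = ((a₁+b₁) mod 2, (a₂+b₂) mod 3) with a = (1,1), b = (1,0)

(1,1) + (1,0) = (0,1)


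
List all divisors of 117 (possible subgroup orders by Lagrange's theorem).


Lagrange's theorem: |H| divides |G|
|G| = 117
Divisors of 117: 1, 3, 9, 13, 39, 117

Possible subgroup orders: {1, 3, 9, 13, 39, 117}


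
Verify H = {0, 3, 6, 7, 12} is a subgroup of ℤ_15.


Subgroup test for H = {0, 3, 6, 7, 12} in (ℤ_15, +):
(1) 0 ∈ H? Yes
(2) Closure: for all a,b ∈ H, (a+b) mod 15 ∈ H? No  [counterexample: 3 + 6 = 9 ∉ H]
(3) Inverses: for all a ∈ H, -a mod 15 ∈ H? No

No, H is not a subgroup of ℤ_15


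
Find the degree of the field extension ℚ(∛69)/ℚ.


∛69 has minimal polynomial x³ - 69 (irreducible over ℚ since 69 is not a perfect cube)

[ℚ(∛69)/ℚ] = 3


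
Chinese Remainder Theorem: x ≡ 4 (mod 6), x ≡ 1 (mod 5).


m₁ = 6, m₂ = 5, gcd = 1, so CRT applies. M = m₁·m₂ = 30
Let M₁ = M/m₁ = 5, M₂ = M/m₂ = 6
Find y₁ ≡ M₁⁻¹ (mod m₁): 5⁻¹ ≡ 5 (mod 6)
Find y₂ ≡ M₂⁻¹ (mod m₂): 6⁻¹ ≡ 1 (mod 5)
x = a₁·M₁·y₁ + a₂·M₂·y₂ = 4·5·5 + 1·6·1 = 106
Reduce mod 30: x ≡ 16
Check: 16 mod 6 = 4 ✓, 16 mod 5 = 1 ✓

x ≡ 16 (mod 30)


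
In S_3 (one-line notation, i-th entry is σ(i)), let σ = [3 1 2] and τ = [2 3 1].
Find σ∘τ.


σ∘τ: apply τ first, then σ
1 →τ 2 →σ 1
2 →τ 3 →σ 2
3 →τ 1 →σ 3

σ∘τ = [1 2 3]


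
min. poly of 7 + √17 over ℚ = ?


Let α = 7 + √17. Then α - 7 = √17, so (α - 7)² = 17, giving α² - 14α + 32 = 0. Degree 2 and α ∉ ℚ, so this is the minimal polynomial.

Minimal polynomial: x² - 14x + 32


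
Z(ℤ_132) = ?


Z(G) = {g ∈ G | gx = xg for all x ∈ G}
ℤ_132 is abelian, so Z(G) = G

Z(ℤ_132) = ℤ_132


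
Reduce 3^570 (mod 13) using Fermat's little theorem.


Fermat's little theorem: if p is prime and gcd(a,p)=1, then a^(p-1) ≡ 1 (mod p)
p = 13 is prime, gcd(3,13) = 1
Reduce exponent: 570 mod 12 = 6
So 3^570 ≡ 3^6 (mod 13)
3^6 mod 13 = 1

3^570 ≡ 1 (mod 13)


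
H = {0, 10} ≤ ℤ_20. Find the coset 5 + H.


5 + H = {5 + h (mod 20) : h ∈ H}
5+0=5, 5+10=15

5 + H = {5, 15}


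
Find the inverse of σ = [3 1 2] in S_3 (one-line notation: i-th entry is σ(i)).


To find σ⁻¹, swap domain and range:
σ(1) = 3 → σ⁻¹(3) = 1
σ(2) = 1 → σ⁻¹(1) = 2
σ(3) = 2 → σ⁻¹(2) = 3

σ⁻¹ = [2 3 1]


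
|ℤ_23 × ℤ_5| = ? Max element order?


|ℤ_23 × ℤ_5| = 23 × 5 = 115
Max element order = lcm(23,5) = 115
Cyclic? Yes (gcd=1)

|ℤ_23×ℤ_5| = 115, max element order = 115


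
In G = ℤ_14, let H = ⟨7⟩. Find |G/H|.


|⟨7⟩| = n / gcd(7, 14) = 14 / 7 = 2
H is normal (ℤ_14 is abelian).
|G/H| = |G| / |H| = 14 / 2 = 7

|G/H| = 7


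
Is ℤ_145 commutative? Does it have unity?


ℤ_145 is a commutative ring with unity 1; 145 = 5×29 is composite, so 5·29 ≡ 0 gives zero divisors (not an integral domain)
Commutative: Yes
Integral domain: No
Has unity: Yes

ℤ_145: Commutative=Yes, Unity=Yes


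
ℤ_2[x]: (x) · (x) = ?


Expand and collect like terms; reduce coefficients mod 2:
x^0: 0·0 = 0 ≡ 0 (mod 2)
x^1: 0·1 + 1·0 = 0 ≡ 0 (mod 2)
x^2: 1·1 = 1 ≡ 1 (mod 2)
Result: x^2

f · g = x^2


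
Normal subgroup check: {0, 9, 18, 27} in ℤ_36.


H = {0, 9, 18, 27} in ℤ_36
ℤ_36 is abelian; every subgroup of an abelian group is normal

Yes, normal subgroup


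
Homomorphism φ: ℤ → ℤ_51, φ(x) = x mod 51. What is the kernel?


Kernel = preimage of identity
ker(φ) = {x ∈ ℤ : x ≡ 0 (mod 51)} = 51ℤ = {0, ±51, ±102, ...}

ker(φ) = 51ℤ


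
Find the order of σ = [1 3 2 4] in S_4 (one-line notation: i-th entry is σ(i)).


Cycle decomposition: (2 3)
Cycle lengths: 2
Order = lcm(2) = 2

ord(σ) = 2


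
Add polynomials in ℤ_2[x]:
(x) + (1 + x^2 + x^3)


Add coefficients mod 2:
x^0: 0 + 1 = 1 (mod 2)
x^1: 1 + 0 = 1 (mod 2)
x^2: 0 + 1 = 1 (mod 2)
x^3: 0 + 1 = 1 (mod 2)
Result: 1 + x + x^2 + x^3

f + g = 1 + x + x^2 + x^3


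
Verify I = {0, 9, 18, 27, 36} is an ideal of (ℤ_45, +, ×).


Check ideal conditions for I = {0, 9, 18, 27, 36} in ℤ_45:
(1) I is an additive subgroup? Yes
(2) For r ∈ ℤ_45 and a ∈ I: r·a ∈ I? Yes

Yes, I is an ideal of ℤ_45


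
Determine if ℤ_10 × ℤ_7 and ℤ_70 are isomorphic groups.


Comparing ℤ_10 × ℤ_7 and ℤ_70:
gcd(10,7) = 1, so ℤ_10 × ℤ_7 ≅ ℤ_70 (CRT)

Yes, ℤ_10 × ℤ_7 ≅ ℤ_70


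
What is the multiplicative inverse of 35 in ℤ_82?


Use the extended Euclidean algorithm to write 1 = 35·s + 82·t; then s mod 82 is the inverse.
Euclidean algorithm:
  35 = 0·82 + 35
  82 = 2·35 + 12
  35 = 2·12 + 11
  12 = 1·11 + 1
  11 = 11·1 + 0
gcd(35,82) = 1
Back-substitution gives: 35·(-7) + 82·(3) = 1
So 35⁻¹ ≡ -7 ≡ 75 (mod 82)
Check: 35 × 75 = 2625 ≡ 1 (mod 82) ✓

35⁻¹ ≡ 75 (mod 82)


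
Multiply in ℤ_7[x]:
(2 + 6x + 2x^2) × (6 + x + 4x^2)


Expand and collect like terms; reduce coefficients mod 7:
x^0: 2·6 = 12 ≡ 5 (mod 7)
x^1: 2·1 + 6·6 = 38 ≡ 3 (mod 7)
x^2: 2·4 + 6·1 + 2·6 = 26 ≡ 5 (mod 7)
x^3: 6·4 + 2·1 = 26 ≡ 5 (mod 7)
x^4: 2·4 = 8 ≡ 1 (mod 7)
Result: 5 + 3x + 5x^2 + 5x^3 + x^4

f · g = 5 + 3x + 5x^2 + 5x^3 + x^4


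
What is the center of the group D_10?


Z(G) = {g ∈ G | gx = xg for all x ∈ G}
For even n, Z(D_n) = {e, r^(n/2)}: the 180° rotation r^5 commutes with every reflection and rotation

Z(D_10) = {e, r^5}


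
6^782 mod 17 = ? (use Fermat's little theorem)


Fermat's little theorem: if p is prime and gcd(a,p)=1, then a^(p-1) ≡ 1 (mod p)
p = 17 is prime, gcd(6,17) = 1
Reduce exponent: 782 mod 16 = 14
So 6^782 ≡ 6^14 (mod 17)
6^14 mod 17 = 9

6^782 ≡ 9 (mod 17)


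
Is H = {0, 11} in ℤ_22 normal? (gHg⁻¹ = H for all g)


H = {0, 11} in ℤ_22
ℤ_22 is abelian; every subgroup of an abelian group is normal

Yes, normal subgroup


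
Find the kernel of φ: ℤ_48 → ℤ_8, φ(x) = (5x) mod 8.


Kernel = preimage of identity
ker(φ) = {x ∈ ℤ_48 : 5x ≡ 0 (mod 8)}. Since 8 | 48, φ is well-defined. The kernel is the cyclic subgroup ⟨8⟩ of ℤ_48 (order 6), i.e. {0, 8, 16, 24, 32, 40}

ker(φ) = {0, 8, 16, 24, 32, 40}


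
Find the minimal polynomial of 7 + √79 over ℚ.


Let α = 7 + √79. Then α - 7 = √79, so (α - 7)² = 79, giving α² - 14α - 30 = 0. Degree 2 and α ∉ ℚ, so this is the minimal polynomial.

Minimal polynomial: x² - 14x - 30


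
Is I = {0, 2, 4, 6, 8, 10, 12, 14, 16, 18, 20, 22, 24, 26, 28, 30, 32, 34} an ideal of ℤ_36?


Check ideal conditions for I = {0, 2, 4, 6, 8, 10, 12, 14, 16, 18, 20, 22, 24, 26, 28, 30, 32, 34} in ℤ_36:
(1) I is an additive subgroup? Yes
(2) For r ∈ ℤ_36 and a ∈ I: r·a ∈ I? Yes

Yes, I is an ideal of ℤ_36


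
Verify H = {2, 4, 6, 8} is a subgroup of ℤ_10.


Subgroup test for H = {2, 4, 6, 8} in (ℤ_10, +):
(1) 0 ∈ H? No
(2) Closure: for all a,b ∈ H, (a+b) mod 10 ∈ H? No  [counterexample: 2 + 8 = 0 ∉ H]
(3) Inverses: for all a ∈ H, -a mod 10 ∈ H? Yes

No, H is not a subgroup of ℤ_10


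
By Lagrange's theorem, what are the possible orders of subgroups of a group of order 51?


Lagrange's theorem: |H| divides |G|
|G| = 51
Divisors of 51: 1, 3, 17, 51

Possible subgroup orders: {1, 3, 17, 51}


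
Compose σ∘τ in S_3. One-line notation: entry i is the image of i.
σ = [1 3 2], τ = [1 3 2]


σ∘τ: apply τ first, then σ
1 →τ 1 →σ 1
2 →τ 3 →σ 2
3 →τ 2 →σ 3

σ∘τ = [1 2 3]


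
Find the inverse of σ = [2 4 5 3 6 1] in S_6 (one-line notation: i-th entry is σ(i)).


To find σ⁻¹, swap domain and range:
σ(1) = 2 → σ⁻¹(2) = 1
σ(2) = 4 → σ⁻¹(4) = 2
σ(3) = 5 → σ⁻¹(5) = 3
σ(4) = 3 → σ⁻¹(3) = 4
σ(5) = 6 → σ⁻¹(6) = 5
σ(6) = 1 → σ⁻¹(1) = 6

σ⁻¹ = [6 1 4 2 3 5]


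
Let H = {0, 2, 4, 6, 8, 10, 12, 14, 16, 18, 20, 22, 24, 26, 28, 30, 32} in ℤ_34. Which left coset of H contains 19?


19 + H = {19 + h (mod 34) : h ∈ H}
19+0=19, 19+2=21, 19+4=23, 19+6=25, 19+8=27, 19+10=29, 19+12=31, 19+14=33, 19+16=1, 19+18=3, 19+20=5, 19+22=7, 19+24=9, 19+26=11, 19+28=13, 19+30=15, 19+32=17
19 + H = {1, 3, 5, 7, 9, 11, 13, 15, 17, 19, 21, 23, 25, 27, 29, 31, 33} = 1 + H

19 + H = {1, 3, 5, 7, 9, 11, 13, 15, 17, 19, 21, 23, 25, 27, 29, 31, 33}


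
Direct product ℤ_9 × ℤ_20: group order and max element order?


|ℤ_9 × ℤ_20| = 9 × 20 = 180
Max element order = lcm(9,20) = 180
Cyclic? Yes (gcd=1)

|ℤ_9×ℤ_20| = 180, max element order = 180


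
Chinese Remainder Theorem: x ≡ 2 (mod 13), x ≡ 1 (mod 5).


m₁ = 13, m₂ = 5, gcd = 1, so CRT applies. M = m₁·m₂ = 65
Let M₁ = M/m₁ = 5, M₂ = M/m₂ = 13
Find y₁ ≡ M₁⁻¹ (mod m₁): 5⁻¹ ≡ 8 (mod 13)
Find y₂ ≡ M₂⁻¹ (mod m₂): 13⁻¹ ≡ 2 (mod 5)
x = a₁·M₁·y₁ + a₂·M₂·y₂ = 2·5·8 + 1·13·2 = 106
Reduce mod 65: x ≡ 41
Check: 41 mod 13 = 2 ✓, 41 mod 5 = 1 ✓

x ≡ 41 (mod 65)


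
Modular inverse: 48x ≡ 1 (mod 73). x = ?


Use the extended Euclidean algorithm to write 1 = 48·s + 73·t; then s mod 73 is the inverse.
Euclidean algorithm:
  48 = 0·73 + 48
  73 = 1·48 + 25
  48 = 1·25 + 23
  25 = 1·23 + 2
  23 = 11·2 + 1
  2 = 2·1 + 0
gcd(48,73) = 1
Back-substitution gives: 48·(35) + 73·(-23) = 1
So 48⁻¹ ≡ 35 ≡ 35 (mod 73)
Check: 48 × 35 = 1680 ≡ 1 (mod 73) ✓

48⁻¹ ≡ 35 (mod 73)


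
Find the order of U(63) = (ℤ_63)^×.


U(n) is the group of units mod n; |U(n)| = φ(n)
|U(63)| = φ(63) = 36

|U(63) = (ℤ_63)^×| = 36


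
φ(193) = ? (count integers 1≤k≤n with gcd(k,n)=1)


Factor n: 193 = 193
φ(n) = n · ∏(1 - 1/p) over distinct primes p | n
φ(193) = 193 · (1 - 1/193) = 192

φ(193) = 192


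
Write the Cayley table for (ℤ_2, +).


Elements: {0, 1}
Operation: addition mod 2
Entry (a, b) = (a + b) mod 2

Cayley table:
  | 0 | 1
0 | 0 | 1
1 | 1 | 0


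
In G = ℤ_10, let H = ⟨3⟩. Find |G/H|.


|⟨3⟩| = n / gcd(3, 10) = 10 / 1 = 10
H is normal (ℤ_10 is abelian).
|G/H| = |G| / |H| = 10 / 10 = 1

|G/H| = 1


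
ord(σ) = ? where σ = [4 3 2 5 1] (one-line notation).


Cycle decomposition: (1 4 5) (2 3)
Cycle lengths: 3, 2
Order = lcm(3, 2) = 6

ord(σ) = 6


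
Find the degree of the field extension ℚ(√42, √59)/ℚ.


[ℚ(√42,√59):ℚ] = [ℚ(√42,√59):ℚ(√42)]·[ℚ(√42):ℚ] = 2·2 = 4

[ℚ(√42, √59)/ℚ] = 4


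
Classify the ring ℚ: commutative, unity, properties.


ℚ is a field: commutative, has unity, every nonzero element is a unit (hence an integral domain)
Commutative: Yes
Integral domain: Yes
Has unity: Yes

ℚ: Commutative=Yes, Unity=Yes


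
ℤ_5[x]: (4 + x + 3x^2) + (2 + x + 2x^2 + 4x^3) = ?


Add coefficients mod 5:
x^0: 4 + 2 = 1 (mod 5)
x^1: 1 + 1 = 2 (mod 5)
x^2: 3 + 2 = 0 (mod 5)
x^3: 0 + 4 = 4 (mod 5)
Result: 1 + 2x + 4x^3

f + g = 1 + 2x + 4x^3


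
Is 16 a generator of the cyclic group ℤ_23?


g generates ℤ_n iff gcd(g, n) = 1
gcd(16, 23) = 1
Since gcd = 1, 16 is a generator.

Yes, 16 generates ℤ_23


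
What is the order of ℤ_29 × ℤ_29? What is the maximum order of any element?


|ℤ_29 × ℤ_29| = 29 × 29 = 841
Max element order = lcm(29,29) = 29
Cyclic? No (gcd=29)

|ℤ_29×ℤ_29| = 841, max element order = 29


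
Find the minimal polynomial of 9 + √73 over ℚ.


Let α = 9 + √73. Then α - 9 = √73, so (α - 9)² = 73, giving α² - 18α + 8 = 0. Degree 2 and α ∉ ℚ, so this is the minimal polynomial.

Minimal polynomial: x² - 18x + 8


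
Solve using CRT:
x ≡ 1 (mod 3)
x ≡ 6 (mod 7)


m₁ = 3, m₂ = 7, gcd = 1, so CRT applies. M = m₁·m₂ = 21
Let M₁ = M/m₁ = 7, M₂ = M/m₂ = 3
Find y₁ ≡ M₁⁻¹ (mod m₁): 7⁻¹ ≡ 1 (mod 3)
Find y₂ ≡ M₂⁻¹ (mod m₂): 3⁻¹ ≡ 5 (mod 7)
x = a₁·M₁·y₁ + a₂·M₂·y₂ = 1·7·1 + 6·3·5 = 97
Reduce mod 21: x ≡ 13
Check: 13 mod 3 = 1 ✓, 13 mod 7 = 6 ✓

x ≡ 13 (mod 21)


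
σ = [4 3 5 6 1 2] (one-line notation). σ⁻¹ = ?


To find σ⁻¹, swap domain and range:
σ(1) = 4 → σ⁻¹(4) = 1
σ(2) = 3 → σ⁻¹(3) = 2
σ(3) = 5 → σ⁻¹(5) = 3
σ(4) = 6 → σ⁻¹(6) = 4
σ(5) = 1 → σ⁻¹(1) = 5
σ(6) = 2 → σ⁻¹(2) = 6

σ⁻¹ = [5 6 2 1 3 4]


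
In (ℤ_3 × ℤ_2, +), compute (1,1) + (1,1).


Operation: componentwise addition mod (3, 2)
(1,1) + (1,1) = ((a₁+b₁) mod 3, (a₂+b₂) mod 2) with a = (1,1), b = (1,1)

(1,1) + (1,1) = (2,0)


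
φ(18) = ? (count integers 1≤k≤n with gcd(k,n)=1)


φ(n) = count of k ∈ {1,...,n} with gcd(k,n)=1
Coprimes to 18: {1, 5, 7, 11, 13, 17}
Count: 6

φ(18) = 6


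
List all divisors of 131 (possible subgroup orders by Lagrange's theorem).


Lagrange's theorem: |H| divides |G|
|G| = 131
Divisors of 131: 1, 131

Possible subgroup orders: {1, 131}


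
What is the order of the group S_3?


|S_n| = n! (number of permutations of n symbols)
|S_3| = 3! = 6

|S_3| = 6


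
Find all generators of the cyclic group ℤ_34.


g generates ℤ_n iff gcd(g,n) = 1
Prime factors of 34: 2, 17
Generators are g ∈ {1,...,33} not divisible by any of these primes.
Generators: {1, 3, 5, 7, 9, 11, 13, 15, 19, 21, 23, 25, 27, 29, 31, 33}
Number of generators = φ(34) = 16

Generators of ℤ_34 = {1, 3, 5, 7, 9, 11, 13, 15, 19, 21, 23, 25, 27, 29, 31, 33}


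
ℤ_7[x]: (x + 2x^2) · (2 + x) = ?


Expand and collect like terms; reduce coefficients mod 7:
x^0: 0·2 = 0 ≡ 0 (mod 7)
x^1: 0·1 + 1·2 = 2 ≡ 2 (mod 7)
x^2: 1·1 + 2·2 = 5 ≡ 5 (mod 7)
x^3: 2·1 = 2 ≡ 2 (mod 7)
Result: 2x + 5x^2 + 2x^3

f · g = 2x + 5x^2 + 2x^3


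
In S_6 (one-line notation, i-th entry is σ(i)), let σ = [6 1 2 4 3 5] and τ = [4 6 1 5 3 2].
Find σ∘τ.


σ∘τ: apply τ first, then σ
1 →τ 4 →σ 4
2 →τ 6 →σ 5
3 →τ 1 →σ 6
4 →τ 5 →σ 3
5 →τ 3 →σ 2
6 →τ 2 →σ 1

σ∘τ = [4 5 6 3 2 1]


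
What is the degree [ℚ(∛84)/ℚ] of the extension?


∛84 has minimal polynomial x³ - 84 (irreducible over ℚ since 84 is not a perfect cube)

[ℚ(∛84)/ℚ] = 3


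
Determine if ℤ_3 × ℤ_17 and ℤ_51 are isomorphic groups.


Comparing ℤ_3 × ℤ_17 and ℤ_51:
gcd(3,17) = 1, so ℤ_3 × ℤ_17 ≅ ℤ_51 (CRT)

Yes, ℤ_3 × ℤ_17 ≅ ℤ_51


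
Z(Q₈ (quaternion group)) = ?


Z(G) = {g ∈ G | gx = xg for all x ∈ G}
In Q₈ = {±1, ±i, ±j, ±k}, only ±1 commute with every element

Z(Q₈ (quaternion group)) = {1, -1}


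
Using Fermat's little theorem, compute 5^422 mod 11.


Fermat's little theorem: if p is prime and gcd(a,p)=1, then a^(p-1) ≡ 1 (mod p)
p = 11 is prime, gcd(5,11) = 1
Reduce exponent: 422 mod 10 = 2
So 5^422 ≡ 5^2 (mod 11)
5^2 mod 11 = 3

5^422 ≡ 3 (mod 11)


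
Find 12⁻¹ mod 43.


Use the extended Euclidean algorithm to write 1 = 12·s + 43·t; then s mod 43 is the inverse.
Euclidean algorithm:
  12 = 0·43 + 12
  43 = 3·12 + 7
  12 = 1·7 + 5
  7 = 1·5 + 2
  5 = 2·2 + 1
  2 = 2·1 + 0
gcd(12,43) = 1
Back-substitution gives: 12·(18) + 43·(-5) = 1
So 12⁻¹ ≡ 18 ≡ 18 (mod 43)
Check: 12 × 18 = 216 ≡ 1 (mod 43) ✓

12⁻¹ ≡ 18 (mod 43)


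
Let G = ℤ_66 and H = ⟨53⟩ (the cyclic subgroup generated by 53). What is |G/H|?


|⟨53⟩| = n / gcd(53, 66) = 66 / 1 = 66
H is normal (ℤ_66 is abelian).
|G/H| = |G| / |H| = 66 / 66 = 1

|G/H| = 1


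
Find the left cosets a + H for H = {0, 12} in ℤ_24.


H = {0, 12}, |H| = 2
Number of cosets = |G|/|H| = 24/2 = 12
0 + H = {0, 12}
1 + H = {1, 13}
2 + H = {2, 14}
3 + H = {3, 15}
4 + H = {4, 16}
5 + H = {5, 17}
6 + H = {6, 18}
7 + H = {7, 19}
8 + H = {8, 20}
9 + H = {9, 21}
10 + H = {10, 22}
11 + H = {11, 23}

Cosets: 0+H={0,12}; 1+H={1,13}; 2+H={2,14}; 3+H={3,15}; 4+H={4,16}; 5+H={5,17}; 6+H={6,18}; 7+H={7,19}; 8+H={8,20}; 9+H={9,21}; 10+H={10,22}; 11+H={11,23}


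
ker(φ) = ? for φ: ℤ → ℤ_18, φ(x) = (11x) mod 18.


Kernel = preimage of identity
ker(φ) = {x ∈ ℤ : 11x ≡ 0 (mod 18)}. gcd(11,18) = 1, so 11x ≡ 0 (mod 18) ⟺ x ≡ 0 (mod 18/1 = 18). Hence ker(φ) = 18ℤ

ker(φ) = 18ℤ


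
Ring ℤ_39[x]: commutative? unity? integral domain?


ℤ_39 has zero divisors (3·13 ≡ 0), and these lift to constant zero divisors in ℤ_39[x]; so not an integral domain
Commutative: Yes
Integral domain: No
Has unity: Yes

ℤ_39[x]: Commutative=Yes, Unity=Yes


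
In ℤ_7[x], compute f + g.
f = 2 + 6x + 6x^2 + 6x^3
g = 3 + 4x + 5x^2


Add coefficients mod 7:
x^0: 2 + 3 = 5 (mod 7)
x^1: 6 + 4 = 3 (mod 7)
x^2: 6 + 5 = 4 (mod 7)
x^3: 6 + 0 = 6 (mod 7)
Result: 5 + 3x + 4x^2 + 6x^3

f + g = 5 + 3x + 4x^2 + 6x^3


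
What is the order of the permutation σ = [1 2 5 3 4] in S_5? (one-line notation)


Cycle decomposition: (3 5 4)
Cycle lengths: 3
Order = lcm(3) = 3

ord(σ) = 3


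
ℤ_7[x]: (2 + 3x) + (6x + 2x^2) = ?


Add coefficients mod 7:
x^0: 2 + 0 = 2 (mod 7)
x^1: 3 + 6 = 2 (mod 7)
x^2: 0 + 2 = 2 (mod 7)
Result: 2 + 2x + 2x^2

f + g = 2 + 2x + 2x^2


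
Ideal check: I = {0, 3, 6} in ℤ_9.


Check ideal conditions for I = {0, 3, 6} in ℤ_9:
(1) I is an additive subgroup? Yes
(2) For r ∈ ℤ_9 and a ∈ I: r·a ∈ I? Yes

Yes, I is an ideal of ℤ_9


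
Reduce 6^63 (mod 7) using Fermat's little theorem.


Fermat's little theorem: if p is prime and gcd(a,p)=1, then a^(p-1) ≡ 1 (mod p)
p = 7 is prime, gcd(6,7) = 1
Reduce exponent: 63 mod 6 = 3
So 6^63 ≡ 6^3 (mod 7)
6^3 mod 7 = 6

6^63 ≡ 6 (mod 7)


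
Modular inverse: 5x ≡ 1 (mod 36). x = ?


Use the extended Euclidean algorithm to write 1 = 5·s + 36·t; then s mod 36 is the inverse.
Euclidean algorithm:
  5 = 0·36 + 5
  36 = 7·5 + 1
  5 = 5·1 + 0
gcd(5,36) = 1
Back-substitution gives: 5·(-7) + 36·(1) = 1
So 5⁻¹ ≡ -7 ≡ 29 (mod 36)
Check: 5 × 29 = 145 ≡ 1 (mod 36) ✓

5⁻¹ ≡ 29 (mod 36)


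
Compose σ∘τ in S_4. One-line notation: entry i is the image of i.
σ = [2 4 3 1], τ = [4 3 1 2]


σ∘τ: apply τ first, then σ
1 →τ 4 →σ 1
2 →τ 3 →σ 3
3 →τ 1 →σ 2
4 →τ 2 →σ 4

σ∘τ = [1 3 2 4]


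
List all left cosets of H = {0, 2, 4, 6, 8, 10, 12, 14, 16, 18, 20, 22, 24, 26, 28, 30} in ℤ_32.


H = {0, 2, 4, 6, 8, 10, 12, 14, 16, 18, 20, 22, 24, 26, 28, 30}, |H| = 16
Number of cosets = |G|/|H| = 32/16 = 2
0 + H = {0, 2, 4, 6, 8, 10, 12, 14, 16, 18, 20, 22, 24, 26, 28, 30}
1 + H = {1, 3, 5, 7, 9, 11, 13, 15, 17, 19, 21, 23, 25, 27, 29, 31}

Cosets: 0+H={0,2,4,6,8,10,12,14,16,18,20,22,24,26,28,30}; 1+H={1,3,5,7,9,11,13,15,17,19,21,23,25,27,29,31}


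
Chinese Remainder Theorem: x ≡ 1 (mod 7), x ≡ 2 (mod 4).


m₁ = 7, m₂ = 4, gcd = 1, so CRT applies. M = m₁·m₂ = 28
Let M₁ = M/m₁ = 4, M₂ = M/m₂ = 7
Find y₁ ≡ M₁⁻¹ (mod m₁): 4⁻¹ ≡ 2 (mod 7)
Find y₂ ≡ M₂⁻¹ (mod m₂): 7⁻¹ ≡ 3 (mod 4)
x = a₁·M₁·y₁ + a₂·M₂·y₂ = 1·4·2 + 2·7·3 = 50
Reduce mod 28: x ≡ 22
Check: 22 mod 7 = 1 ✓, 22 mod 4 = 2 ✓

x ≡ 22 (mod 28)


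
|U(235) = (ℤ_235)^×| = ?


U(n) is the group of units mod n; |U(n)| = φ(n)
|U(235)| = φ(235) = 184

|U(235) = (ℤ_235)^×| = 184


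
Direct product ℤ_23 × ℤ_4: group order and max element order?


|ℤ_23 × ℤ_4| = 23 × 4 = 92
Max element order = lcm(23,4) = 92
Cyclic? Yes (gcd=1)

|ℤ_23×ℤ_4| = 92, max element order = 92


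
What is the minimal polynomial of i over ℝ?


i satisfies x² + 1 = 0, irreducible over ℝ

Minimal polynomial: x² + 1


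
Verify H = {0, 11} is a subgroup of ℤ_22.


Subgroup test for H = {0, 11} in (ℤ_22, +):
(1) 0 ∈ H? Yes
(2) Closure: for all a,b ∈ H, (a+b) mod 22 ∈ H? Yes
(3) Inverses: for all a ∈ H, -a mod 22 ∈ H? Yes

Yes, H is a subgroup of ℤ_22


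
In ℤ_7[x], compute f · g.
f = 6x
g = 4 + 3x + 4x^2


Expand and collect like terms; reduce coefficients mod 7:
x^0: 0·4 = 0 ≡ 0 (mod 7)
x^1: 0·3 + 6·4 = 24 ≡ 3 (mod 7)
x^2: 0·4 + 6·3 = 18 ≡ 4 (mod 7)
x^3: 6·4 = 24 ≡ 3 (mod 7)
Result: 3x + 4x^2 + 3x^3

f · g = 3x + 4x^2 + 3x^3


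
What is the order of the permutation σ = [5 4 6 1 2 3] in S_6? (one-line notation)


Cycle decomposition: (1 5 2 4) (3 6)
Cycle lengths: 4, 2
Order = lcm(4, 2) = 4

ord(σ) = 4


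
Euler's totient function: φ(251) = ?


Factor n: 251 = 251
φ(n) = n · ∏(1 - 1/p) over distinct primes p | n
φ(251) = 251 · (1 - 1/251) = 250

φ(251) = 250


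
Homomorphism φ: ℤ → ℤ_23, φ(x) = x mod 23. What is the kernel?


Kernel = preimage of identity
ker(φ) = {x ∈ ℤ : x ≡ 0 (mod 23)} = 23ℤ = {0, ±23, ±46, ...}

ker(φ) = 23ℤ


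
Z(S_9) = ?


Z(G) = {g ∈ G | gx = xg for all x ∈ G}
S_n is non-abelian for n ≥ 3; Z(S_9) is trivial

Z(S_9) = {e}


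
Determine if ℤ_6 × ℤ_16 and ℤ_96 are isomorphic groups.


Comparing ℤ_6 × ℤ_16 and ℤ_96:
gcd(6,16) = 2 ≠ 1. Max element order in ℤ_6×ℤ_16 is lcm(6,16) = 48 < 96, so it has no element of order 96

No, ℤ_6 × ℤ_16 ≇ ℤ_96


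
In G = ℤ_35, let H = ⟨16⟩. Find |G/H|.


|⟨16⟩| = n / gcd(16, 35) = 35 / 1 = 35
H is normal (ℤ_35 is abelian).
|G/H| = |G| / |H| = 35 / 35 = 1

|G/H| = 1


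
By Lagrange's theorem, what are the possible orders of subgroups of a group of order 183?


Lagrange's theorem: |H| divides |G|
|G| = 183
Divisors of 183: 1, 3, 61, 183

Possible subgroup orders: {1, 3, 61, 183}


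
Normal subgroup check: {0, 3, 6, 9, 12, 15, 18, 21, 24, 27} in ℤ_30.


H = {0, 3, 6, 9, 12, 15, 18, 21, 24, 27} in ℤ_30
ℤ_30 is abelian; every subgroup of an abelian group is normal

Yes, normal subgroup


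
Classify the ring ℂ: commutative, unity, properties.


ℂ is a field: commutative, has unity, every nonzero element is a unit (hence an integral domain)
Commutative: Yes
Integral domain: Yes
Has unity: Yes

ℂ: Commutative=Yes, Unity=Yes


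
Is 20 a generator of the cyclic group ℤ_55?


g generates ℤ_n iff gcd(g, n) = 1
gcd(20, 55) = 5
Since gcd = 5 ≠ 1, ⟨20⟩ has order 11 < 55, so 20 is not a generator.

No, 20 does not generate ℤ_55


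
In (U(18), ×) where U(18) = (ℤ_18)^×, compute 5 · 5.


Operation: multiplication mod 18
5 · 5 = (a × b) mod 18 with a = 5, b = 5

5 · 5 = 7


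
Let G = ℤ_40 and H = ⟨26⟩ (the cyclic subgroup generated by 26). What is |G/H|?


|⟨26⟩| = n / gcd(26, 40) = 40 / 2 = 20
H is normal (ℤ_40 is abelian).
|G/H| = |G| / |H| = 40 / 20 = 2

|G/H| = 2


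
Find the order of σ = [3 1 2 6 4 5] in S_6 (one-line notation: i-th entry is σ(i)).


Cycle decomposition: (1 3 2) (4 6 5)
Cycle lengths: 3, 3
Order = lcm(3, 3) = 3

ord(σ) = 3


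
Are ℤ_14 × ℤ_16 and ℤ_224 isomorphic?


Comparing ℤ_14 × ℤ_16 and ℤ_224:
gcd(14,16) = 2 ≠ 1. Max element order in ℤ_14×ℤ_16 is lcm(14,16) = 112 < 224, so it has no element of order 224

No, ℤ_14 × ℤ_16 ≇ ℤ_224


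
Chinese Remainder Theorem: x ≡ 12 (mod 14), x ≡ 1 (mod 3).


m₁ = 14, m₂ = 3, gcd = 1, so CRT applies. M = m₁·m₂ = 42
Let M₁ = M/m₁ = 3, M₂ = M/m₂ = 14
Find y₁ ≡ M₁⁻¹ (mod m₁): 3⁻¹ ≡ 5 (mod 14)
Find y₂ ≡ M₂⁻¹ (mod m₂): 14⁻¹ ≡ 2 (mod 3)
x = a₁·M₁·y₁ + a₂·M₂·y₂ = 12·3·5 + 1·14·2 = 208
Reduce mod 42: x ≡ 40
Check: 40 mod 14 = 12 ✓, 40 mod 3 = 1 ✓

x ≡ 40 (mod 42)


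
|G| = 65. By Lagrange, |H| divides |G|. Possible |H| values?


Lagrange's theorem: |H| divides |G|
|G| = 65
Divisors of 65: 1, 5, 13, 65

Possible subgroup orders: {1, 5, 13, 65}


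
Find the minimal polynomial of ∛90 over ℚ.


∛90 satisfies x³ - 90 = 0, irreducible over ℚ (no rational root; 90 is not a perfect cube)

Minimal polynomial: x³ - 90


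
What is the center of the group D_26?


Z(G) = {g ∈ G | gx = xg for all x ∈ G}
For even n, Z(D_n) = {e, r^(n/2)}: the 180° rotation r^13 commutes with every reflection and rotation

Z(D_26) = {e, r^13}


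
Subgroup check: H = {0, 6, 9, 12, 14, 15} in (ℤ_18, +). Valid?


Subgroup test for H = {0, 6, 9, 12, 14, 15} in (ℤ_18, +):
(1) 0 ∈ H? Yes
(2) Closure: for all a,b ∈ H, (a+b) mod 18 ∈ H? No  [counterexample: 6 + 14 = 2 ∉ H]
(3) Inverses: for all a ∈ H, -a mod 18 ∈ H? No

No, H is not a subgroup of ℤ_18


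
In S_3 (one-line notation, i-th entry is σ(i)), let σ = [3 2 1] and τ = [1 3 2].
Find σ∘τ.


σ∘τ: apply τ first, then σ
1 →τ 1 →σ 3
2 →τ 3 →σ 1
3 →τ 2 →σ 2

σ∘τ = [3 1 2]


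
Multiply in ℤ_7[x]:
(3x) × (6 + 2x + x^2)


Expand and collect like terms; reduce coefficients mod 7:
x^0: 0·6 = 0 ≡ 0 (mod 7)
x^1: 0·2 + 3·6 = 18 ≡ 4 (mod 7)
x^2: 0·1 + 3·2 = 6 ≡ 6 (mod 7)
x^3: 3·1 = 3 ≡ 3 (mod 7)
Result: 4x + 6x^2 + 3x^3

f · g = 4x + 6x^2 + 3x^3


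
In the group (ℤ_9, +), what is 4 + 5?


Operation: addition mod 9
4 + 5 = (a + b) mod 9 with a = 4, b = 5

4 + 5 = 0


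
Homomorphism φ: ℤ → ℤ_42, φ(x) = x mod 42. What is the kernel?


Kernel = preimage of identity
ker(φ) = {x ∈ ℤ : x ≡ 0 (mod 42)} = 42ℤ = {0, ±42, ±84, ...}

ker(φ) = 42ℤ


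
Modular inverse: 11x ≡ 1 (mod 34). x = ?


Use the extended Euclidean algorithm to write 1 = 11·s + 34·t; then s mod 34 is the inverse.
Euclidean algorithm:
  11 = 0·34 + 11
  34 = 3·11 + 1
  11 = 11·1 + 0
gcd(11,34) = 1
Back-substitution gives: 11·(-3) + 34·(1) = 1
So 11⁻¹ ≡ -3 ≡ 31 (mod 34)
Check: 11 × 31 = 341 ≡ 1 (mod 34) ✓

11⁻¹ ≡ 31 (mod 34)


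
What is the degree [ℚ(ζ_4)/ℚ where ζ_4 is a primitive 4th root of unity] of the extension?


[ℚ(ζ_n):ℚ] = deg Φ_n(x) = φ(n). Here φ(4) = 2

[ℚ(ζ_4)/ℚ where ζ_4 is a primitive 4th root of unity] = 2


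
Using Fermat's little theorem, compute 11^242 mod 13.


Fermat's little theorem: if p is prime and gcd(a,p)=1, then a^(p-1) ≡ 1 (mod p)
p = 13 is prime, gcd(11,13) = 1
Reduce exponent: 242 mod 12 = 2
So 11^242 ≡ 11^2 (mod 13)
11^2 mod 13 = 4

11^242 ≡ 4 (mod 13)


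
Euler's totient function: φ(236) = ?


Factor n: 236 = 2^2 × 59
φ(n) = n · ∏(1 - 1/p) over distinct primes p | n
φ(236) = 236 · (1 - 1/2) · (1 - 1/59) = 116

φ(236) = 116


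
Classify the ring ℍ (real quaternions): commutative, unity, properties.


quaternion multiplication is non-commutative (ij = k ≠ ji = -k); has unity 1; a division ring but not an integral domain since integral domains are commutative by convention
Commutative: No
Integral domain: No
Has unity: Yes

ℍ (real quaternions): Commutative=No, Unity=Yes


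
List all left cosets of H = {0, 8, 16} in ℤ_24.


H = {0, 8, 16}, |H| = 3
Number of cosets = |G|/|H| = 24/3 = 8
0 + H = {0, 8, 16}
1 + H = {1, 9, 17}
2 + H = {2, 10, 18}
3 + H = {3, 11, 19}
4 + H = {4, 12, 20}
5 + H = {5, 13, 21}
6 + H = {6, 14, 22}
7 + H = {7, 15, 23}

Cosets: 0+H={0,8,16}; 1+H={1,9,17}; 2+H={2,10,18}; 3+H={3,11,19}; 4+H={4,12,20}; 5+H={5,13,21}; 6+H={6,14,22}; 7+H={7,15,23}


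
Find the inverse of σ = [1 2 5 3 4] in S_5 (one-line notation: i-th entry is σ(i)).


To find σ⁻¹, swap domain and range:
σ(1) = 1 → σ⁻¹(1) = 1
σ(2) = 2 → σ⁻¹(2) = 2
σ(3) = 5 → σ⁻¹(5) = 3
σ(4) = 3 → σ⁻¹(3) = 4
σ(5) = 4 → σ⁻¹(4) = 5

σ⁻¹ = [1 2 4 5 3]


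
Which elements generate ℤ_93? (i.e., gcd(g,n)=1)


g generates ℤ_n iff gcd(g,n) = 1
Prime factors of 93: 3, 31
Generators are g ∈ {1,...,92} not divisible by any of these primes.
Generators: {1, 2, 4, 5, 7, 8, 10, 11, 13, 14, 16, 17, 19, 20, 22, 23, 25, 26, 28, 29, 32, 34, 35, 37, 38, 40, 41, 43, 44, 46, 47, 49, 50, 52, 53, 55, 56, 58, 59, 61, 64, 65, 67, 68, 70, 71, 73, 74, 76, 77, 79, 80, 82, 83, 85, 86, 88, 89, 91, 92}
Number of generators = φ(93) = 60

Generators of ℤ_93 = {1, 2, 4, 5, 7, 8, 10, 11, 13, 14, 16, 17, 19, 20, 22, 23, 25, 26, 28, 29, 32, 34, 35, 37, 38, 40, 41, 43, 44, 46, 47, 49, 50, 52, 53, 55, 56, 58, 59, 61, 64, 65, 67, 68, 70, 71, 73, 74, 76, 77, 79, 80, 82, 83, 85, 86, 88, 89, 91, 92}


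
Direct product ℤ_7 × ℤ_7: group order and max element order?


|ℤ_7 × ℤ_7| = 7 × 7 = 49
Max element order = lcm(7,7) = 7
Cyclic? No (gcd=7)

|ℤ_7×ℤ_7| = 49, max element order = 7


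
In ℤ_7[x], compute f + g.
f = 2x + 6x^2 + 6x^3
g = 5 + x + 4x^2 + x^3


Add coefficients mod 7:
x^0: 0 + 5 = 5 (mod 7)
x^1: 2 + 1 = 3 (mod 7)
x^2: 6 + 4 = 3 (mod 7)
x^3: 6 + 1 = 0 (mod 7)
Result: 5 + 3x + 3x^2

f + g = 5 + 3x + 3x^2


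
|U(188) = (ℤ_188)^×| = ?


U(n) is the group of units mod n; |U(n)| = φ(n)
|U(188)| = φ(188) = 92

|U(188) = (ℤ_188)^×| = 92


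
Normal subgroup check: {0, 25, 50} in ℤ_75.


H = {0, 25, 50} in ℤ_75
ℤ_75 is abelian; every subgroup of an abelian group is normal

Yes, normal subgroup


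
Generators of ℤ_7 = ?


g generates ℤ_n iff gcd(g,n) = 1
Checking each g ∈ {1,...,6}:
gcd(1,7) = 1
gcd(2,7) = 1
gcd(3,7) = 1
gcd(4,7) = 1
gcd(5,7) = 1
gcd(6,7) = 1
Generators: {1, 2, 3, 4, 5, 6}
Number of generators = φ(7) = 6

Generators of ℤ_7 = {1, 2, 3, 4, 5, 6}


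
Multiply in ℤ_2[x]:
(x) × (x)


Expand and collect like terms; reduce coefficients mod 2:
x^0: 0·0 = 0 ≡ 0 (mod 2)
x^1: 0·1 + 1·0 = 0 ≡ 0 (mod 2)
x^2: 1·1 = 1 ≡ 1 (mod 2)
Result: x^2

f · g = x^2


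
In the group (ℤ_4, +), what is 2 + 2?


Operation: addition mod 4
2 + 2 = (a + b) mod 4 with a = 2, b = 2

2 + 2 = 0


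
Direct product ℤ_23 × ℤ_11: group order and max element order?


|ℤ_23 × ℤ_11| = 23 × 11 = 253
Max element order = lcm(23,11) = 253
Cyclic? Yes (gcd=1)

|ℤ_23×ℤ_11| = 253, max element order = 253


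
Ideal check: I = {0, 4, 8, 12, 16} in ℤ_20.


Check ideal conditions for I = {0, 4, 8, 12, 16} in ℤ_20:
(1) I is an additive subgroup? Yes
(2) For r ∈ ℤ_20 and a ∈ I: r·a ∈ I? Yes

Yes, I is an ideal of ℤ_20


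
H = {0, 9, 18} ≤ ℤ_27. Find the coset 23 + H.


23 + H = {23 + h (mod 27) : h ∈ H}
23+0=23, 23+9=5, 23+18=14
23 + H = {5, 14, 23} = 5 + H

23 + H = {5, 14, 23}


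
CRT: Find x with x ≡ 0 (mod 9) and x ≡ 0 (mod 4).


m₁ = 9, m₂ = 4, gcd = 1, so CRT applies. M = m₁·m₂ = 36
Let M₁ = M/m₁ = 4, M₂ = M/m₂ = 9
Find y₁ ≡ M₁⁻¹ (mod m₁): 4⁻¹ ≡ 7 (mod 9)
Find y₂ ≡ M₂⁻¹ (mod m₂): 9⁻¹ ≡ 1 (mod 4)
x = a₁·M₁·y₁ + a₂·M₂·y₂ = 0·4·7 + 0·9·1 = 0
Reduce mod 36: x ≡ 0
Check: 0 mod 9 = 0 ✓, 0 mod 4 = 0 ✓

x ≡ 0 (mod 36)


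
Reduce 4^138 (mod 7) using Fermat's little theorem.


Fermat's little theorem: if p is prime and gcd(a,p)=1, then a^(p-1) ≡ 1 (mod p)
p = 7 is prime, gcd(4,7) = 1
Reduce exponent: 138 mod 6 = 0
So 4^138 ≡ 4^0 (mod 7)
4^0 = 1

4^138 ≡ 1 (mod 7)
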